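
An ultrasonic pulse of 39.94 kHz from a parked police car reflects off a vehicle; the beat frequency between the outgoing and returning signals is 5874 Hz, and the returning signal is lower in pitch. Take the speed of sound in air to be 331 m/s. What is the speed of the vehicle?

26 m/s

Double Doppler shift off a moving reflector: f₂ = f₀ · (v + u)/(v − u) (u > 0 toward emitter).
Returning signal is lower, so f₂ = f₀ − Δf = 39940 − 5874 = 34066 Hz.
Rearranging, u = v · (f₂ − f₀)/(f₂ + f₀) = 331 × -5874/74006 ≈ -26 m/s.
So the vehicle is moving at 26 m/s away from the emitter.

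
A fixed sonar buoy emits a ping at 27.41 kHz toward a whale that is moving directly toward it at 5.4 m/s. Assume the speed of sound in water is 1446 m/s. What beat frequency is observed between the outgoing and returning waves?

At the whale (a moving observer), f₁ = f₀ · (v + u)/v = 27.41 × 1451.4/1446 ≈ 27.512 kHz.
The reflection then acts as a moving source: f₂ = f₁ · v/(v − u) ≈ 27.615 kHz.
Beat frequency (with f₀ = 27410 Hz): |f₂ − f₀| = 2u·f₀/(v − u) = 2 × 5.4 × 27410/1440.6 ≈ 205 Hz.

205 Hz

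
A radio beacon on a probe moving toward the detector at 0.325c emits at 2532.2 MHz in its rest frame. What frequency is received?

Relativistic Doppler for frequency: f' = f₀ · √((1 + β)/(1 − β)).
f' = 2532.2 × √(1.3250/0.6750) = 2532.2 × 1.40106 ≈ 3547.8 MHz.

3547.8 MHz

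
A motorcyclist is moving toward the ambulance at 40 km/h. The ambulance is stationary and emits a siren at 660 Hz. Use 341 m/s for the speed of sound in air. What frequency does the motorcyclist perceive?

40 km/h = 11.11 m/s.
Only the observer moves, toward the source, so f' = f · (v + v_o)/v.
f' = 660 × (341 + 11.11)/341 = 660 × 352.11/341 ≈ 682 Hz.

682 Hz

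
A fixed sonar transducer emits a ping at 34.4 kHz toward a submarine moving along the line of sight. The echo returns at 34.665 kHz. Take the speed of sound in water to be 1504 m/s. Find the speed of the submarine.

5.8 m/s

Double Doppler shift off a moving reflector: f₂ = f₀ · (v + u)/(v − u) (u > 0 toward emitter).
Rearranging, u = v · (f₂ − f₀)/(f₂ + f₀) = 1504 × 0.265/69.065 ≈ 5.8 m/s.
So the submarine is moving at 5.8 m/s toward the emitter.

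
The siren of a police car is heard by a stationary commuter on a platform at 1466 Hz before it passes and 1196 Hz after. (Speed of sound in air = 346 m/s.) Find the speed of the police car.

f₁/f₂ = (v + v_s)/(v − v_s), so v_s = v · (f₁ − f₂)/(f₁ + f₂).
v_s = 346 × (1466 − 1196)/(1466 + 1196) = 346 × 270/2662 ≈ 35 m/s.

35 m/s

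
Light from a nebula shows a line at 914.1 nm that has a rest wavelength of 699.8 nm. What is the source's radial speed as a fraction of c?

λ'/λ₀ = 1.3062 > 1 (redshift), so the source is receding.
λ'/λ₀ = √((1 + β)/(1 − β)) for a receding source ⇒ β = (r² − 1)/(r² + 1) with r = λ'/λ₀.
β = (1.7062 − 1)/(1.7062 + 1) ≈ 0.261.

0.261c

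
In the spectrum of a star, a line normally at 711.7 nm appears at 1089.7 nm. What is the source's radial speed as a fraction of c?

0.402c

λ'/λ₀ = 1.5311 > 1 (redshift), so the source is receding.
λ'/λ₀ = √((1 + β)/(1 − β)) for a receding source ⇒ β = (r² − 1)/(r² + 1) with r = λ'/λ₀.
β = (2.3443 − 1)/(2.3443 + 1) ≈ 0.402.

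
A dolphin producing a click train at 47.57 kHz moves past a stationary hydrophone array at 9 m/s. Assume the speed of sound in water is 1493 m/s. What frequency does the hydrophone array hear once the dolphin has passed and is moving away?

Receding: f₂ = f · v/(v + v_s) = 47.57 × 1493/1502 ≈ 47.3 kHz.

47.3 kHz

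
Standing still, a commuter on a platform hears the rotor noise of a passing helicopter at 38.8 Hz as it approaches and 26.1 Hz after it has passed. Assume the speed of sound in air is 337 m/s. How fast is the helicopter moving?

f₁/f₂ = (v + v_s)/(v − v_s), so v_s = v · (f₁ − f₂)/(f₁ + f₂).
v_s = 337 × (38.8 − 26.1)/(38.8 + 26.1) = 337 × 12.7/64.9 ≈ 66 m/s.

66 m/s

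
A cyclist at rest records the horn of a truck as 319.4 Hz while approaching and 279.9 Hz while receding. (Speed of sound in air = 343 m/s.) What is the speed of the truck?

22.6 m/s

f₁/f₂ = (v + v_s)/(v − v_s), so v_s = v · (f₁ − f₂)/(f₁ + f₂).
v_s = 343 × (319.4 − 279.9)/(319.4 + 279.9) = 343 × 39.5/599.3 ≈ 22.6 m/s.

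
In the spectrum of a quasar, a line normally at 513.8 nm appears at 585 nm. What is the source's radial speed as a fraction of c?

λ'/λ₀ = 1.1386 > 1 (redshift), so the source is receding.
λ'/λ₀ = √((1 + β)/(1 − β)) for a receding source ⇒ β = (r² − 1)/(r² + 1) with r = λ'/λ₀.
β = (1.2964 − 1)/(1.2964 + 1) ≈ 0.129.

0.129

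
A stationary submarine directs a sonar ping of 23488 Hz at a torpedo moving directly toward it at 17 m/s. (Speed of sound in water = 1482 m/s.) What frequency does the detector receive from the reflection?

24033 Hz

The torpedo first receives the wave as a moving observer: f₁ = f₀ · (v + u)/v = 23488 × (1482 + 17)/1482 ≈ 23757 Hz.
The reflection then acts as a moving source: f₂ = f₁ · v/(v − u) ≈ 24033 Hz.
Equivalently f₂ = f₀ · (v + u)/(v − u).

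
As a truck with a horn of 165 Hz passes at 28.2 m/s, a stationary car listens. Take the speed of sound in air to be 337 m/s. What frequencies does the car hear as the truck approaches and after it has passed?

180 Hz approaching; 152 Hz receding

Approaching: f₁ = f · v/(v − v_s) = 165 × 337/308.8 ≈ 180 Hz.
Receding: f₂ = f · v/(v + v_s) = 165 × 337/365.2 ≈ 152 Hz.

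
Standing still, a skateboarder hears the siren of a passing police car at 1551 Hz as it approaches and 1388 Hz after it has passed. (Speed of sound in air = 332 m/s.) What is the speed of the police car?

f₁/f₂ = (v + v_s)/(v − v_s), so v_s = v · (f₁ − f₂)/(f₁ + f₂).
v_s = 332 × (1551 − 1388)/(1551 + 1388) = 332 × 163/2939 ≈ 18.4 m/s.

18.4 m/s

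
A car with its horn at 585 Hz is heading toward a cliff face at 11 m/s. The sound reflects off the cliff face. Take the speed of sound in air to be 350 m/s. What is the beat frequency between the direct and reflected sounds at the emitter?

The cliff face receives the sound from a moving source: f₁ = f₀ · v/(v − v_e) = 585 × 350/339 ≈ 604.0 Hz.
On the return leg the car is a moving observer: f₂ = f₁ · (v + v_e)/v = 604.0 × 361/350 ≈ 623.0 Hz.
Equivalently f₂ = f₀ · (v + v_e)/(v − v_e).
Beat against the emitted tone: |f₂ − f₀| = 2v_e·f₀/(v − v_e) = 2 × 11 × 585/339 ≈ 38.0 Hz.

38.0 Hz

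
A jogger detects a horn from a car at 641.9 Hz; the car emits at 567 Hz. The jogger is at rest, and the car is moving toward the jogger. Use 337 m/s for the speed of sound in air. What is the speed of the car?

39 m/s

f' = f · v/(v − v_s) ⇒ v_s = v · |1 − f/f'|.
v_s = 337 × |1 − 567/641.9| = 337 × 0.1167 ≈ 39 m/s.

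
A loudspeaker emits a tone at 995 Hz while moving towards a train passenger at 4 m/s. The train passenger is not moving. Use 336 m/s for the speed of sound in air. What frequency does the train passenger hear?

Moving source, stationary observer: f' = f · v/(v − v_s) since the source is approaching.
f' = 995 × 336/(336 − 4) = 995 × 336/332 ≈ 1007 Hz.

1007 Hz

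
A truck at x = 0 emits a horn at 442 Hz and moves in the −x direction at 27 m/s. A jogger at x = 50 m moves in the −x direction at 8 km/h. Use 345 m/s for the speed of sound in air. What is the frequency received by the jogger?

413 Hz

8 km/h = 2.222 m/s.
The observer lies on the +x side, so the source is heading away from the observer and the observer is heading toward the source.
With source receding and observer approaching, f' = f · (v + v_o)/(v + v_s).
f' = 442 × (345 + 2.222)/(345 + 27) = 442 × 347.22/372 ≈ 413 Hz.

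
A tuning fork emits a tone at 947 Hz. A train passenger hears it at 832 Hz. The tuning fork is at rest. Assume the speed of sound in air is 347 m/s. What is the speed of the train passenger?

42 m/s

f' < f, so the train passenger is receding.
f' = f · (v − v_o)/v ⇒ v_o = v · |f'/f − 1|.
v_o = 347 × |832/947 − 1| = 347 × 0.1214 ≈ 42 m/s.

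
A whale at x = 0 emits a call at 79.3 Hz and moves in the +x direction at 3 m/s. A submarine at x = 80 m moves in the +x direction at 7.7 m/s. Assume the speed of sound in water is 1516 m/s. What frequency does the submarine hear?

79 Hz

The observer lies on the +x side, so the source is heading toward the observer and the observer is heading away from the source.
General Doppler shift: f' = f · (v − v_o)/(v − v_s).
f' = 79.3 × (1516 − 7.7)/(1516 − 3) = 79.3 × 1508.3/1513 ≈ 79 Hz.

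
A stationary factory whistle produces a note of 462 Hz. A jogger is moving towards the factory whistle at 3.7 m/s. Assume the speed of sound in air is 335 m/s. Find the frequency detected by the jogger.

467 Hz

Moving observer, stationary source: f' = f · (v + v_o)/v.
f' = 462 × (335 + 3.7)/335 = 462 × 338.7/335 ≈ 467 Hz.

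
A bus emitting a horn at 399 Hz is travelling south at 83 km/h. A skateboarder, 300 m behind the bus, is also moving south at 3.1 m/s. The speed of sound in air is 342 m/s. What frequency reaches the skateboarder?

377 Hz

83 km/h = 23.06 m/s.
The skateboarder is behind, so the bus is moving away from it while the skateboarder is moving toward the bus.
Both move, so f' = f · (v + v_o)/(v + v_s).
f' = 399 × (342 + 3.1)/(342 + 23.06) = 399 × 345.1/365.06 ≈ 377 Hz.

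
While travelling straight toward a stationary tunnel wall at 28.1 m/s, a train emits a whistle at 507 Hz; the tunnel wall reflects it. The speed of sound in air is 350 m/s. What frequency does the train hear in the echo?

The tunnel wall receives the sound from a moving source: f₁ = f₀ · v/(v − v_e) = 507 × 350/321.9 ≈ 551 Hz.
On the return leg the train is a moving observer: f₂ = f₁ · (v + v_e)/v = 551 × 378.1/350 ≈ 596 Hz.
Equivalently f₂ = f₀ · (v + v_e)/(v − v_e).

596 Hz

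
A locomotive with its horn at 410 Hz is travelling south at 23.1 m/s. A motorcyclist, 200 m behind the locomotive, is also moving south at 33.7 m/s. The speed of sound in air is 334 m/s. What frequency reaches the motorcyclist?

The motorcyclist is behind, so the locomotive is moving away from it while the motorcyclist is moving toward the locomotive.
Both move, so f' = f · (v + v_o)/(v + v_s).
f' = 410 × (334 + 33.7)/(334 + 23.1) = 410 × 367.7/357.1 ≈ 422 Hz.

422 Hz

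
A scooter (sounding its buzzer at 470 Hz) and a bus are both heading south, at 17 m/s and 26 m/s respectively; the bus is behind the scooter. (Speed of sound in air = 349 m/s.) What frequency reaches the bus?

482 Hz

The bus is behind, so the scooter is moving away from it while the bus is moving toward the scooter.
Both move, so f' = f · (v + v_o)/(v + v_s).
f' = 470 × (349 + 26)/(349 + 17) = 470 × 375/366 ≈ 482 Hz.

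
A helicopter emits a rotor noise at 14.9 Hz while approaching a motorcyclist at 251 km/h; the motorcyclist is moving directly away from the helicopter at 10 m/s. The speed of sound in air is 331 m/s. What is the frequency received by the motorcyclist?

251 km/h = 69.72 m/s.
Both move, so f' = f · (v − v_o)/(v − v_s).
f' = 14.9 × (331 − 10)/(331 − 69.72) = 14.9 × 321/261.28 ≈ 18.3 Hz.

18.3 Hz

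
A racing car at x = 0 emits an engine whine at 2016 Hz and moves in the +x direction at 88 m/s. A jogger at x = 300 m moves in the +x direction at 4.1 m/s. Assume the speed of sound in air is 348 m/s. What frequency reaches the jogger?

2667 Hz

The observer lies on the +x side, so the source is heading toward the observer and the observer is heading away from the source.
General Doppler shift: f' = f · (v − v_o)/(v − v_s).
f' = 2016 × (348 − 4.1)/(348 − 88) = 2016 × 343.9/260 ≈ 2667 Hz.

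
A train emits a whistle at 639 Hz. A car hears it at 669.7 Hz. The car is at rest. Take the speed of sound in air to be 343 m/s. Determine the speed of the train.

f' > f, so the train is approaching.
f' = f · v/(v − v_s) ⇒ v_s = v · |1 − f/f'|.
v_s = 343 × |1 − 639/669.7| = 343 × 0.04584 ≈ 15.7 m/s.

15.7 m/s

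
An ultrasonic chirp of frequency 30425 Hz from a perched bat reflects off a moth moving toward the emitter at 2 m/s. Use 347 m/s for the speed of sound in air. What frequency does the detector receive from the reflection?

30778 Hz

At the moth (a moving observer), f₁ = f₀ · (v + u)/v = 30425 × 349/347 ≈ 30600 Hz.
The reflection then acts as a moving source: f₂ = f₁ · v/(v − u) ≈ 30778 Hz.
Equivalently f₂ = f₀ · (v + u)/(v − u).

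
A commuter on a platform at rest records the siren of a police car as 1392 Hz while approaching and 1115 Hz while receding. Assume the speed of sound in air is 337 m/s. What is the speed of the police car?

37 m/s

f₁/f₂ = (v + v_s)/(v − v_s), so v_s = v · (f₁ − f₂)/(f₁ + f₂).
v_s = 337 × (1392 − 1115)/(1392 + 1115) = 337 × 277/2507 ≈ 37 m/s.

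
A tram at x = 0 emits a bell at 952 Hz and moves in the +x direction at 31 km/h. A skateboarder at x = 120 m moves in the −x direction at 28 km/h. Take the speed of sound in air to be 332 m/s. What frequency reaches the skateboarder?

1000 Hz

31 km/h = 8.611 m/s; 28 km/h = 7.778 m/s.
The observer lies on the +x side, so the source is heading toward the observer and the observer is heading toward the source.
Both move, so f' = f · (v + v_o)/(v − v_s).
f' = 952 × (332 + 7.778)/(332 − 8.611) = 952 × 339.78/323.39 ≈ 1000 Hz.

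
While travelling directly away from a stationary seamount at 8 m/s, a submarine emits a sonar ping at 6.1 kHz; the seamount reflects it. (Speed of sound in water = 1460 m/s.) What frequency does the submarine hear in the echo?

The seamount receives the sound from a moving source: f₁ = f₀ · v/(v + v_e) = 6.1 × 1460/1468 ≈ 6.07 kHz.
On the return leg the submarine is a moving observer: f₂ = f₁ · (v − v_e)/v = 6.07 × 1452/1460 ≈ 6.03 kHz.

6.03 kHz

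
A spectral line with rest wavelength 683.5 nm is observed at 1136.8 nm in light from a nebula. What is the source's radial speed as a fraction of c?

0.469

λ'/λ₀ = 1.6632 > 1 (redshift), so the source is receding.
λ'/λ₀ = √((1 + β)/(1 − β)) for a receding source ⇒ β = (r² − 1)/(r² + 1) with r = λ'/λ₀.
β = (2.7662 − 1)/(2.7662 + 1) ≈ 0.469.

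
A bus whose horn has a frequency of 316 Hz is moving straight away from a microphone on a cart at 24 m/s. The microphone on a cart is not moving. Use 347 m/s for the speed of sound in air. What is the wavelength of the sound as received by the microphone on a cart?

With the source moving away from a stationary observer, f' = f · v/(v + v_s).
f' = 316 × 347/(347 + 24) ≈ 296 Hz.
λ' = v/f' = 347/295.558 ≈ 1.17 m.

1.17 m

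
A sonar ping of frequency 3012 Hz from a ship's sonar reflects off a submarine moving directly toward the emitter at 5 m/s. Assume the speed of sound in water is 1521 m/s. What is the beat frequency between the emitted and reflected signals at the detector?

At the submarine (a moving observer), f₁ = f₀ · (v + u)/v = 3012 × 1526/1521 ≈ 3021.90 Hz.
The reflection then acts as a moving source: f₂ = f₁ · v/(v − u) ≈ 3031.87 Hz.
Equivalently f₂ = f₀ · (v + u)/(v − u).
Beat frequency: |f₂ − f₀| = 2u·f₀/(v − u) = 2 × 5 × 3012/1516 ≈ 19.9 Hz.

19.9 Hz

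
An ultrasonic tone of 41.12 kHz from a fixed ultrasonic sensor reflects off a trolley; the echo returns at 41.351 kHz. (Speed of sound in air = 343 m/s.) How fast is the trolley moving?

Double Doppler shift off a moving reflector: f₂ = f₀ · (v + u)/(v − u) (u > 0 toward emitter).
Rearranging, u = v · (f₂ − f₀)/(f₂ + f₀) = 343 × 0.231/82.471 ≈ 0.96 m/s.
So the trolley is moving at 0.96 m/s toward the emitter.

0.96 m/s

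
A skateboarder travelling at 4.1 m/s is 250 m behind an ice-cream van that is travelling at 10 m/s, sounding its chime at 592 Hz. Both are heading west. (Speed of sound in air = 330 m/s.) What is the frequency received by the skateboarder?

582 Hz

The skateboarder is behind, so the ice-cream van is moving away from it while the skateboarder is moving toward the ice-cream van.
Both move, so f' = f · (v + v_o)/(v + v_s).
f' = 592 × (330 + 4.1)/(330 + 10) = 592 × 334.1/340 ≈ 582 Hz.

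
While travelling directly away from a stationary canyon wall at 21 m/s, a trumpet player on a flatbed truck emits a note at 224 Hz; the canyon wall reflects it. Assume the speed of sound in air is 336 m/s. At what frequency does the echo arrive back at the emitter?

The canyon wall receives the sound from a moving source: f₁ = f₀ · v/(v + v_e) = 224 × 336/357 ≈ 211 Hz.
On the return leg the trumpet player on a flatbed truck is a moving observer: f₂ = f₁ · (v − v_e)/v = 211 × 315/336 ≈ 198 Hz.

198 Hz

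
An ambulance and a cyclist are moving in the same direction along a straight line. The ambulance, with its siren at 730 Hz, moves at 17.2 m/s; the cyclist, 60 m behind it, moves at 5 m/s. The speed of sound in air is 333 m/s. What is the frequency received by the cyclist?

The cyclist is behind, so the ambulance is moving away from it while the cyclist is moving toward the ambulance.
With source receding and observer approaching, f' = f · (v + v_o)/(v + v_s).
f' = 730 × (333 + 5)/(333 + 17.2) = 730 × 338/350.2 ≈ 705 Hz.

705 Hz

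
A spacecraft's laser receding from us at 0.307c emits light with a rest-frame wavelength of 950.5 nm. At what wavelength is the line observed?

Relativistic Doppler for wavelength: λ' = λ₀ · √((1 + β)/(1 − β)).
λ' = 950.5 × √(1.3070/0.6930) = 950.5 × 1.37332 ≈ 1305.3 nm.

1305.3 nm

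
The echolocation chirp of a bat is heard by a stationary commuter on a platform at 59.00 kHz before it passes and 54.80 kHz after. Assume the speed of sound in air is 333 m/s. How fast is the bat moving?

f₁/f₂ = (v + v_s)/(v − v_s), so v_s = v · (f₁ − f₂)/(f₁ + f₂).
v_s = 333 × (59.00 − 54.80)/(59.00 + 54.80) = 333 × 4.20/113.80 ≈ 12.3 m/s.

12.3 m/s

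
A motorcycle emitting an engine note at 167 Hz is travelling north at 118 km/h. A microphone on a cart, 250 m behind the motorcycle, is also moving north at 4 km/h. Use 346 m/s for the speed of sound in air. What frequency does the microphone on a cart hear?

153 Hz

118 km/h = 32.78 m/s; 4 km/h = 1.111 m/s.
The microphone on a cart is behind, so the motorcycle is moving away from it while the microphone on a cart is moving toward the motorcycle.
Both move, so f' = f · (v + v_o)/(v + v_s).
f' = 167 × (346 + 1.111)/(346 + 32.78) = 167 × 347.11/378.78 ≈ 153 Hz.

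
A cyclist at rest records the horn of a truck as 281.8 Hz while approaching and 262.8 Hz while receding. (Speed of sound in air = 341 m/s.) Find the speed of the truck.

f₁/f₂ = (v + v_s)/(v − v_s), so v_s = v · (f₁ − f₂)/(f₁ + f₂).
v_s = 341 × (281.8 − 262.8)/(281.8 + 262.8) = 341 × 19.0/544.6 ≈ 11.9 m/s.

11.9 m/s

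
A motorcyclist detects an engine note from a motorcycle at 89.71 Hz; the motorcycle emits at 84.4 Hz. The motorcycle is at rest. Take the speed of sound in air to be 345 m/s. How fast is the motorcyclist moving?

21.7 m/s

f' > f, so the motorcyclist is approaching.
f' = f · (v + v_o)/v ⇒ v_o = v · |f'/f − 1|.
v_o = 345 × |89.71/84.4 − 1| = 345 × 0.06291 ≈ 21.7 m/s.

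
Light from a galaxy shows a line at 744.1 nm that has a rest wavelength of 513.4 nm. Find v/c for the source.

0.355c

λ'/λ₀ = 1.4494 > 1 (redshift), so the source is receding.
λ'/λ₀ = √((1 + β)/(1 − β)) for a receding source ⇒ β = (r² − 1)/(r² + 1) with r = λ'/λ₀.
β = (2.1006 − 1)/(2.1006 + 1) ≈ 0.355.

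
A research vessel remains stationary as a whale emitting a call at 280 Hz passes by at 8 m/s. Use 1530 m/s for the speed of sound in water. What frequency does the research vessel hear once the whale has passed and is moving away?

Receding: f₂ = f · v/(v + v_s) = 280 × 1530/1538 ≈ 279 Hz.

279 Hz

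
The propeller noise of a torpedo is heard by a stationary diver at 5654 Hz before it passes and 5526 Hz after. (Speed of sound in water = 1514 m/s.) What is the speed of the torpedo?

f₁/f₂ = (v + v_s)/(v − v_s), so v_s = v · (f₁ − f₂)/(f₁ + f₂).
v_s = 1514 × (5654 − 5526)/(5654 + 5526) = 1514 × 128/11180 ≈ 17.3 m/s.

17.3 m/s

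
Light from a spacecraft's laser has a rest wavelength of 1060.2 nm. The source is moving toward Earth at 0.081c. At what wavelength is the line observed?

977.5 nm

Relativistic Doppler for wavelength: λ' = λ₀ · √((1 − β)/(1 + β)).
λ' = 1060.2 × √(0.9190/1.0810) = 1060.2 × 0.92203 ≈ 977.5 nm.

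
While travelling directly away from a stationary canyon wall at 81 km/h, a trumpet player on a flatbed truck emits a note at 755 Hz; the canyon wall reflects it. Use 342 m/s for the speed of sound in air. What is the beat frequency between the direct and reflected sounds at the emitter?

93 Hz

81 km/h = 22.5 m/s.
The canyon wall receives the sound from a moving source: f₁ = f₀ · v/(v + v_e) = 755 × 342/364.5 ≈ 708.4 Hz.
On the return leg the trumpet player on a flatbed truck is a moving observer: f₂ = f₁ · (v − v_e)/v = 708.4 × 319.5/342 ≈ 661.8 Hz.
Beat against the emitted tone: |f₂ − f₀| = 2v_e·f₀/(v + v_e) = 2 × 22.5 × 755/364.5 ≈ 93 Hz.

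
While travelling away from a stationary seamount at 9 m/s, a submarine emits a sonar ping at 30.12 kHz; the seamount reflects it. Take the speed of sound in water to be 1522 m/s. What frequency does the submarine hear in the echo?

29.8 kHz

The seamount receives the sound from a moving source: f₁ = f₀ · v/(v + v_e) = 30.12 × 1522/1531 ≈ 29.9 kHz.
On the return leg the submarine is a moving observer: f₂ = f₁ · (v − v_e)/v = 29.9 × 1513/1522 ≈ 29.8 kHz.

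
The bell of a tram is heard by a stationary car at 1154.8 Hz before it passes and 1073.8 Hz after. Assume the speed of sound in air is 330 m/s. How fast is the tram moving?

f₁/f₂ = (v + v_s)/(v − v_s), so v_s = v · (f₁ − f₂)/(f₁ + f₂).
v_s = 330 × (1154.8 − 1073.8)/(1154.8 + 1073.8) = 330 × 81.0/2228.6 ≈ 12.0 m/s.

12.0 m/s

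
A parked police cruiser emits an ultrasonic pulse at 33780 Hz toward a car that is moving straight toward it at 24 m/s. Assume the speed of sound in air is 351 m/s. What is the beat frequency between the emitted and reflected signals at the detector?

4959 Hz

The car first receives the wave as a moving observer: f₁ = f₀ · (v + u)/v = 33780 × (351 + 24)/351 ≈ 36090 Hz.
The reflection then acts as a moving source: f₂ = f₁ · v/(v − u) ≈ 38739 Hz.
Equivalently f₂ = f₀ · (v + u)/(v − u).
Beat frequency: |f₂ − f₀| = 2u·f₀/(v − u) = 2 × 24 × 33780/327 ≈ 4959 Hz.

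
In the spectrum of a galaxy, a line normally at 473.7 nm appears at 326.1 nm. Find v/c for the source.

λ'/λ₀ = 0.6884 < 1 (blueshift), so the source is approaching.
λ'/λ₀ = √((1 − β)/(1 + β)) for an approaching source ⇒ β = (1 − r²)/(1 + r²) with r = λ'/λ₀.
β = (1 − 0.4739)/(1 + 0.4739) ≈ 0.357.

0.357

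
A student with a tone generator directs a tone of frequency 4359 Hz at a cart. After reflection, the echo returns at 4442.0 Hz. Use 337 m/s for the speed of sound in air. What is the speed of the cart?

Double Doppler shift off a moving reflector: f₂ = f₀ · (v + u)/(v − u) (u > 0 toward emitter).
Rearranging, u = v · (f₂ − f₀)/(f₂ + f₀) = 337 × 83.0/8801.0 ≈ 3.2 m/s.
So the cart is moving at 3.2 m/s toward the emitter.

3.2 m/s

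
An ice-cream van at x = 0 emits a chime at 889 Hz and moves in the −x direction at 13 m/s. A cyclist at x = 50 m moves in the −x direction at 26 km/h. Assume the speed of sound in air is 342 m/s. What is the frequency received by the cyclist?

26 km/h = 7.222 m/s.
The observer lies on the +x side, so the source is heading away from the observer and the observer is heading toward the source.
With source receding and observer approaching, f' = f · (v + v_o)/(v + v_s).
f' = 889 × (342 + 7.222)/(342 + 13) = 889 × 349.22/355 ≈ 875 Hz.

875 Hz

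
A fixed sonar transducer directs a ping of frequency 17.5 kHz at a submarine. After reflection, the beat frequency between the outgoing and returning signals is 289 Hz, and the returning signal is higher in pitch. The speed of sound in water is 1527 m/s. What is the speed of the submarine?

12.5 m/s

Double Doppler shift off a moving reflector: f₂ = f₀ · (v + u)/(v − u) (u > 0 toward emitter).
Returning signal is higher, so f₂ = f₀ + Δf = 17500 + 289 = 17789 Hz.
Rearranging, u = v · (f₂ − f₀)/(f₂ + f₀) = 1527 × 289/35289 ≈ 12.5 m/s.
So the submarine is moving at 12.5 m/s toward the emitter.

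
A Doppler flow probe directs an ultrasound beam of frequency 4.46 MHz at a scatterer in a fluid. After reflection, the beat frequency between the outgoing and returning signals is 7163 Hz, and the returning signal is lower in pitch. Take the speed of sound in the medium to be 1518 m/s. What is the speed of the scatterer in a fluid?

Double Doppler shift off a moving reflector: f₂ = f₀ · (v + u)/(v − u) (u > 0 toward emitter).
Returning signal is lower, so f₂ = f₀ − Δf = 4460000 − 7163 = 4452837 Hz.
Rearranging, u = v · (f₂ − f₀)/(f₂ + f₀) = 1518 × -7163/8912837 ≈ -1.22 m/s.
So the scatterer in a fluid is moving at 1.22 m/s away from the emitter.

1.22 m/s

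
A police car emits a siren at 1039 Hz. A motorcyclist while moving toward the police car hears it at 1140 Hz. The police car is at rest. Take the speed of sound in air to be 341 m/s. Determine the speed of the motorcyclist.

33 m/s

f' = f · (v + v_o)/v ⇒ v_o = v · |f'/f − 1|.
v_o = 341 × |1140/1039 − 1| = 341 × 0.09721 ≈ 33 m/s.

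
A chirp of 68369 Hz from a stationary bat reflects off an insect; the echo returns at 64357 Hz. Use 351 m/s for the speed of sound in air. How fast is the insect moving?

10.6 m/s

Double Doppler shift off a moving reflector: f₂ = f₀ · (v + u)/(v − u) (u > 0 toward emitter).
Rearranging, u = v · (f₂ − f₀)/(f₂ + f₀) = 351 × -4012/132726 ≈ -10.6 m/s.
So the insect is moving at 10.6 m/s away from the emitter.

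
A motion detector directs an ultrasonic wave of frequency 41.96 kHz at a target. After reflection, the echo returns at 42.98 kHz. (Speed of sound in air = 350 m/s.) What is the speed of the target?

Double Doppler shift off a moving reflector: f₂ = f₀ · (v + u)/(v − u) (u > 0 toward emitter).
Rearranging, u = v · (f₂ − f₀)/(f₂ + f₀) = 350 × 1.02/84.94 ≈ 4.2 m/s.
So the target is moving at 4.2 m/s toward the emitter.

4.2 m/s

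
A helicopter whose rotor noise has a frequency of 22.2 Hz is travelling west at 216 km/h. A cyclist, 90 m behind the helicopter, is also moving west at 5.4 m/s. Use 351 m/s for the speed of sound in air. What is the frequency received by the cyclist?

216 km/h = 60 m/s.
The cyclist is behind, so the helicopter is moving away from it while the cyclist is moving toward the helicopter.
General Doppler shift: f' = f · (v + v_o)/(v + v_s).
f' = 22.2 × (351 + 5.4)/(351 + 60) = 22.2 × 356.4/411 ≈ 19.3 Hz.

19.3 Hz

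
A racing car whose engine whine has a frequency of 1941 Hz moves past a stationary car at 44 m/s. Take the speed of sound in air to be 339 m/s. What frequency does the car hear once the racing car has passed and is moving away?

1718 Hz

Receding: f₂ = f · v/(v + v_s) = 1941 × 339/383 ≈ 1718 Hz.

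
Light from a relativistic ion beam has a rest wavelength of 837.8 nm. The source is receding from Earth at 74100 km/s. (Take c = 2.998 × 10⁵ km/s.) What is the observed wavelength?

1078.3 nm

β = v/c = 74100/299800 = 0.2472.
Relativistic Doppler for wavelength: λ' = λ₀ · √((1 + β)/(1 − β)).
λ' = 837.8 × √(1.2472/0.7528) = 837.8 × 1.28710 ≈ 1078.3 nm.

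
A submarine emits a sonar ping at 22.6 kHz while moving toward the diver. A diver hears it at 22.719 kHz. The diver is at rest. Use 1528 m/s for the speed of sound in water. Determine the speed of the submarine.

8.0 m/s

f' = f · v/(v − v_s) ⇒ v_s = v · |1 − f/f'|.
v_s = 1528 × |1 − 22.6/22.719| = 1528 × 0.005238 ≈ 8.0 m/s.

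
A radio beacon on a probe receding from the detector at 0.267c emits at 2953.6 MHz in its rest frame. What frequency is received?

2246.5 MHz

Relativistic Doppler for frequency: f' = f₀ · √((1 − β)/(1 + β)).
f' = 2953.6 × √(0.7330/1.2670) = 2953.6 × 0.76061 ≈ 2246.5 MHz.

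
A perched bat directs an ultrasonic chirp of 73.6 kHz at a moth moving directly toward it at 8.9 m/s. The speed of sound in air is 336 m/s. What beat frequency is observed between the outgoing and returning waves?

At the moth (a moving observer), f₁ = f₀ · (v + u)/v = 73.6 × 344.9/336 ≈ 75.55 kHz.
On reflection it acts as a source moving toward the stationary detector: f₂ = f₁ · v/(v − u) = 75.55 × 336/327.1 ≈ 77.61 kHz.
Beat frequency (with f₀ = 73600 Hz): |f₂ − f₀| = 2u·f₀/(v − u) = 2 × 8.9 × 73600/327.1 ≈ 4005 Hz.

4005 Hz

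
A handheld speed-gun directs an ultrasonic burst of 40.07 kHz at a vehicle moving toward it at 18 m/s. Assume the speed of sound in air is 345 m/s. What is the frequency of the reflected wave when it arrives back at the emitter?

44.5 kHz

At the vehicle (a moving observer), f₁ = f₀ · (v + u)/v = 40.07 × 363/345 ≈ 42.2 kHz.
On reflection it acts as a source moving toward the stationary detector: f₂ = f₁ · v/(v − u) = 42.2 × 345/327 ≈ 44.5 kHz.
Equivalently f₂ = f₀ · (v + u)/(v − u).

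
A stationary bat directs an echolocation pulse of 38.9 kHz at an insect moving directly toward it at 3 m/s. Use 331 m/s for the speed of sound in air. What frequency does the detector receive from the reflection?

39.6 kHz

At the insect (a moving observer), f₁ = f₀ · (v + u)/v = 38.9 × 334/331 ≈ 39.3 kHz.
The reflection then acts as a moving source: f₂ = f₁ · v/(v − u) ≈ 39.6 kHz.
Equivalently f₂ = f₀ · (v + u)/(v − u).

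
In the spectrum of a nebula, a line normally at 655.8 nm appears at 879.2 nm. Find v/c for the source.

0.285c

λ'/λ₀ = 1.3407 > 1 (redshift), so the source is receding.
λ'/λ₀ = √((1 + β)/(1 − β)) for a receding source ⇒ β = (r² − 1)/(r² + 1) with r = λ'/λ₀.
β = (1.7973 − 1)/(1.7973 + 1) ≈ 0.285.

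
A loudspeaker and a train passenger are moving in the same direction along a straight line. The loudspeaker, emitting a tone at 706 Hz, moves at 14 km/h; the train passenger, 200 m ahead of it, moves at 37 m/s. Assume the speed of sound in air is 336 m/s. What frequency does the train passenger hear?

636 Hz

14 km/h = 3.889 m/s.
The train passenger is ahead, so the loudspeaker is moving toward it while the train passenger is moving away from the loudspeaker.
With source approaching and observer receding, f' = f · (v − v_o)/(v − v_s).
f' = 706 × (336 − 37)/(336 − 3.889) = 706 × 299/332.11 ≈ 636 Hz.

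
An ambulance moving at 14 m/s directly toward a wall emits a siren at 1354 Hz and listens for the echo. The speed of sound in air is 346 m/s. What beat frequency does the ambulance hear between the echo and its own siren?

The wall receives the sound from a moving source: f₁ = f₀ · v/(v − v_e) = 1354 × 346/332 ≈ 1411.1 Hz.
On the return leg the ambulance is a moving observer: f₂ = f₁ · (v + v_e)/v = 1411.1 × 360/346 ≈ 1468.2 Hz.
Equivalently f₂ = f₀ · (v + v_e)/(v − v_e).
Beat against the emitted tone: |f₂ − f₀| = 2v_e·f₀/(v − v_e) = 2 × 14 × 1354/332 ≈ 114 Hz.

114 Hz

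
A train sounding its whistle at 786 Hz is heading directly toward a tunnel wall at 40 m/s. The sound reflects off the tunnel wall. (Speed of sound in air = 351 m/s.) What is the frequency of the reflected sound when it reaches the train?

The tunnel wall receives the sound from a moving source: f₁ = f₀ · v/(v − v_e) = 786 × 351/311 ≈ 887 Hz.
On the return leg the train is a moving observer: f₂ = f₁ · (v + v_e)/v = 887 × 391/351 ≈ 988 Hz.
Equivalently f₂ = f₀ · (v + v_e)/(v − v_e).

988 Hz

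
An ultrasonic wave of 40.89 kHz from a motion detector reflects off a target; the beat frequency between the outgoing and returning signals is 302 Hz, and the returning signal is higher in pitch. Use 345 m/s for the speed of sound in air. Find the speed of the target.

Double Doppler shift off a moving reflector: f₂ = f₀ · (v + u)/(v − u) (u > 0 toward emitter).
Returning signal is higher, so f₂ = f₀ + Δf = 40890 + 302 = 41192 Hz.
Rearranging, u = v · (f₂ − f₀)/(f₂ + f₀) = 345 × 302/82082 ≈ 1.27 m/s.
So the target is moving at 1.27 m/s toward the emitter.

1.27 m/s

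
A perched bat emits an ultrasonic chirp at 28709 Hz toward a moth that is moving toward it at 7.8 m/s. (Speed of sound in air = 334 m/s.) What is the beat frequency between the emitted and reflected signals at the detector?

1373 Hz

The moth first receives the wave as a moving observer: f₁ = f₀ · (v + u)/v = 28709 × (334 + 7.8)/334 ≈ 29379 Hz.
The reflection then acts as a moving source: f₂ = f₁ · v/(v − u) ≈ 30082 Hz.
Equivalently f₂ = f₀ · (v + u)/(v − u).
Beat frequency: |f₂ − f₀| = 2u·f₀/(v − u) = 2 × 7.8 × 28709/326.2 ≈ 1373 Hz.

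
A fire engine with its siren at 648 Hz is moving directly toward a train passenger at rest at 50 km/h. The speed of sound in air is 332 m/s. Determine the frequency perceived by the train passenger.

676 Hz

50 km/h = 13.89 m/s.
Only the source moves, toward the listener, so f' = f · v/(v − v_s).
f' = 648 × 332/(332 − 13.89) = 648 × 332/318.1 ≈ 676 Hz.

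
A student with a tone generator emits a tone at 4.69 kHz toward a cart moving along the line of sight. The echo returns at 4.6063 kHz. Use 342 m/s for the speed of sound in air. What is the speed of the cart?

3.1 m/s

Double Doppler shift off a moving reflector: f₂ = f₀ · (v + u)/(v − u) (u > 0 toward emitter).
Rearranging, u = v · (f₂ − f₀)/(f₂ + f₀) = 342 × -0.0837/9.2963 ≈ -3.1 m/s.
So the cart is moving at 3.1 m/s away from the emitter.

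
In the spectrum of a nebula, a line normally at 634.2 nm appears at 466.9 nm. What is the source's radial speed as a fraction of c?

0.297

λ'/λ₀ = 0.7362 < 1 (blueshift), so the source is approaching.
λ'/λ₀ = √((1 − β)/(1 + β)) for an approaching source ⇒ β = (1 − r²)/(1 + r²) with r = λ'/λ₀.
β = (1 − 0.5420)/(1 + 0.5420) ≈ 0.297.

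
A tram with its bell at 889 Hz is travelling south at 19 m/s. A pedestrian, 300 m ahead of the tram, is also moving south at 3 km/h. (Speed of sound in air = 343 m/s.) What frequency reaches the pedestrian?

3 km/h = 0.8333 m/s.
The pedestrian is ahead, so the tram is moving toward it while the pedestrian is moving away from the tram.
With source approaching and observer receding, f' = f · (v − v_o)/(v − v_s).
f' = 889 × (343 − 0.8333)/(343 − 19) = 889 × 342.17/324 ≈ 939 Hz.

939 Hz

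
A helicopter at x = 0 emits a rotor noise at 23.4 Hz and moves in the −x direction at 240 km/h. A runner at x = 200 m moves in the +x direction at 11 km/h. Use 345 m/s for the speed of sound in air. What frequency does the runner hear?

240 km/h = 66.67 m/s; 11 km/h = 3.056 m/s.
The observer lies on the +x side, so the source is heading away from the observer and the observer is heading away from the source.
General Doppler shift: f' = f · (v − v_o)/(v + v_s).
f' = 23.4 × (345 − 3.056)/(345 + 66.67) = 23.4 × 341.94/411.67 ≈ 19.4 Hz.

19.4 Hz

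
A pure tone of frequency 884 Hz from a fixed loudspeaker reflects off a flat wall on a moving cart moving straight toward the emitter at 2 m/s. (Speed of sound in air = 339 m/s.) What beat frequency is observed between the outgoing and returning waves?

The flat wall on a moving cart first receives the wave as a moving observer: f₁ = f₀ · (v + u)/v = 884 × (339 + 2)/339 ≈ 889.22 Hz.
On reflection it acts as a source moving toward the stationary detector: f₂ = f₁ · v/(v − u) = 889.22 × 339/337 ≈ 894.49 Hz.
Beat frequency: |f₂ − f₀| = 2u·f₀/(v − u) = 2 × 2 × 884/337 ≈ 10.5 Hz.

10.5 Hz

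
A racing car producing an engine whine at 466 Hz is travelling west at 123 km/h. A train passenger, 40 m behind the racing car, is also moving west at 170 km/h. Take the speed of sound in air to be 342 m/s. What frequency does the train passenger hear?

482 Hz

123 km/h = 34.17 m/s; 170 km/h = 47.22 m/s.
The train passenger is behind, so the racing car is moving away from it while the train passenger is moving toward the racing car.
General Doppler shift: f' = f · (v + v_o)/(v + v_s).
f' = 466 × (342 + 47.22)/(342 + 34.17) = 466 × 389.22/376.17 ≈ 482 Hz.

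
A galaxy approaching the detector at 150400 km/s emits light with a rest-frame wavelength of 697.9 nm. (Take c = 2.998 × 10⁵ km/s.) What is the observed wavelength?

β = v/c = 150400/299800 = 0.5017.
Relativistic Doppler for wavelength: λ' = λ₀ · √((1 − β)/(1 + β)).
λ' = 697.9 × √(0.4983/1.5017) = 697.9 × 0.57607 ≈ 402.0 nm.

402.0 nm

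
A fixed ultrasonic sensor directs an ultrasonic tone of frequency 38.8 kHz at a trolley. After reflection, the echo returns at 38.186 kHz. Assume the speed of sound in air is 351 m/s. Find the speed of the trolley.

2.80 m/s

Double Doppler shift off a moving reflector: f₂ = f₀ · (v + u)/(v − u) (u > 0 toward emitter).
Rearranging, u = v · (f₂ − f₀)/(f₂ + f₀) = 351 × -0.614/76.986 ≈ -2.80 m/s.
So the trolley is moving at 2.80 m/s away from the emitter.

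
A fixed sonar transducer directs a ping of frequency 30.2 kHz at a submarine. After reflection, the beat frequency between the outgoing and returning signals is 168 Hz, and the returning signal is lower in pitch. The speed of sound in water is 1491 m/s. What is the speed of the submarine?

4.2 m/s

Double Doppler shift off a moving reflector: f₂ = f₀ · (v + u)/(v − u) (u > 0 toward emitter).
Returning signal is lower, so f₂ = f₀ − Δf = 30200 − 168 = 30032 Hz.
Rearranging, u = v · (f₂ − f₀)/(f₂ + f₀) = 1491 × -168/60232 ≈ -4.2 m/s.
So the submarine is moving at 4.2 m/s away from the emitter.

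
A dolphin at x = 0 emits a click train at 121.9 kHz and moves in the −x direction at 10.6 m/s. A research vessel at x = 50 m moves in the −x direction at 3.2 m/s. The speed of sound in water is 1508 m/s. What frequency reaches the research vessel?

121.3 kHz

The observer lies on the +x side, so the source is heading away from the observer and the observer is heading toward the source.
With source receding and observer approaching, f' = f · (v + v_o)/(v + v_s).
f' = 121.9 × (1508 + 3.2)/(1508 + 10.6) = 121.9 × 1511.2/1518.6 ≈ 121.3 kHz.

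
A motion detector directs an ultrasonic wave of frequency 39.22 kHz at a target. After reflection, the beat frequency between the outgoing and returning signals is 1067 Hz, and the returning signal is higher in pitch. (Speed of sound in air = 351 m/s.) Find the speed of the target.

4.7 m/s

Double Doppler shift off a moving reflector: f₂ = f₀ · (v + u)/(v − u) (u > 0 toward emitter).
Returning signal is higher, so f₂ = f₀ + Δf = 39220 + 1067 = 40287 Hz.
Rearranging, u = v · (f₂ − f₀)/(f₂ + f₀) = 351 × 1067/79507 ≈ 4.7 m/s.
So the target is moving at 4.7 m/s toward the emitter.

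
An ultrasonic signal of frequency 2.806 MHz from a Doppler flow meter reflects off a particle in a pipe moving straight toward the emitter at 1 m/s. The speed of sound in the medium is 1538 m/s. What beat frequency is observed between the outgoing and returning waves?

3651 Hz

The particle in a pipe first receives the wave as a moving observer: f₁ = f₀ · (v + u)/v = 2.806 × (1538 + 1)/1538 ≈ 2.80782 MHz.
On reflection it acts as a source moving toward the stationary detector: f₂ = f₁ · v/(v − u) = 2.80782 × 1538/1537 ≈ 2.80965 MHz.
Equivalently f₂ = f₀ · (v + u)/(v − u).
Beat frequency (with f₀ = 2806000 Hz): |f₂ − f₀| = 2u·f₀/(v − u) = 2 × 1 × 2806000/1537 ≈ 3651 Hz.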